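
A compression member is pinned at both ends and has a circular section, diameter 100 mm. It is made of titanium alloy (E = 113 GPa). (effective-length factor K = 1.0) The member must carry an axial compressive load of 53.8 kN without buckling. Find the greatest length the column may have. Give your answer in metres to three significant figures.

L_max ≈ 10.1 m

I = πd⁴/64 = π×100⁴/64 = 4.909×10^6 mm⁴
I = 4.909×10^-6 m⁴
At the buckling limit P_cr = P = 5.380×10^4 N
From P_cr = π²EI/(K·L)²:  L = (1/K)·√(π²EI/P_cr) = (1/1)·√(π²×1.13×10^11×4.909×10^-6/5.380×10^4)
L = 10.1 m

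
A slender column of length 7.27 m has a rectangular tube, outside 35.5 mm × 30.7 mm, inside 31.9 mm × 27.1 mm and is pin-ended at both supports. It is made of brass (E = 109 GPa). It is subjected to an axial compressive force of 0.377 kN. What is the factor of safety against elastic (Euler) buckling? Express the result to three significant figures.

n ≈ 1.76

Weak-axis I_min = (h_o·b_o³ − h_i·b_i³)/12 with b_o = 30.7, b_i = 27.10 mm (shorter outer/inner sides).
I_min = (35.5×30.7³ − 31.90×27.10³)/12 = 3.269×10^4 mm⁴
I = 3.269×10^4 mm⁴ = 3.269×10^-8 m⁴
Effective length L_e = K·L = 1 × 7.27 = 7.270 m
P_cr = π²EI / L_e² = π² × 109×10⁹ × 3.269×10^-8 / 7.270² = 665.4 N
Factor of safety n = P_cr / P = 0.66539 / 0.377 = 1.76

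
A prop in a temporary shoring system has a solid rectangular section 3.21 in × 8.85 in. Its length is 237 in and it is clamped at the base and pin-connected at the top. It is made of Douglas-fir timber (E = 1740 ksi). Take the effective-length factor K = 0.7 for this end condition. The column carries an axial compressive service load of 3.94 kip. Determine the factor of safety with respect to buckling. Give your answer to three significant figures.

n ≈ 3.86

Buckling occurs about the weak axis: I_min = h·b³/12 with b = 3.21 in (the shorter side).
I_min = 8.85×3.21³/12 = 24.39 in⁴
Effective length L_e = K·L = 0.7 × 237 = 165.9 in
P_cr = π²EI / L_e² = π² × 1740×10³ × 24.39 / 165.9² = 1.522×10^4 lb
Factor of safety n = P_cr / P = 15.221 / 3.94 = 3.86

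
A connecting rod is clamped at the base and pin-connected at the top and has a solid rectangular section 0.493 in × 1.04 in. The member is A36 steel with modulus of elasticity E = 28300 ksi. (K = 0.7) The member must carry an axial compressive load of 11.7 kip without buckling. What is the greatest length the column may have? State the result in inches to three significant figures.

L_max ≈ 22.5 in

Buckling occurs about the weak axis: I_min = h·b³/12 with b = 0.493 in (the shorter side).
I_min = 1.04×0.493³/12 = 1.038×10^-2 in⁴
At the buckling limit P_cr = P = 1.170×10^4 lb
From P_cr = π²EI/(K·L)²:  L = (1/K)·√(π²EI/P_cr) = (1/0.7)·√(π²×2.83×10^7×1.038×10^-2/1.170×10^4)
L = 22.5 in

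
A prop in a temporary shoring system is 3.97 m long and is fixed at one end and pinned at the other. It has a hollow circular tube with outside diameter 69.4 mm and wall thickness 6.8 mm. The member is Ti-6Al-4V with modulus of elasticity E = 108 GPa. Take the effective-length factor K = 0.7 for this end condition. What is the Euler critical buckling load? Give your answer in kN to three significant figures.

P_cr ≈ 91.5 kN

Inner diameter d_i = 69.4 − 2×6.8 = 55.80 mm
I = π(d_o⁴ − d_i⁴)/64 = π(69.4⁴ − 55.80⁴)/64 = 6.628×10^5 mm⁴
I = 6.628×10^5 mm⁴ = 6.628×10^-7 m⁴
Effective length L_e = K·L = 0.7 × 3.97 = 2.779 m
P_cr = π²EI / L_e² = π² × 108×10⁹ × 6.628×10^-7 / 2.779² = 9.148×10^4 N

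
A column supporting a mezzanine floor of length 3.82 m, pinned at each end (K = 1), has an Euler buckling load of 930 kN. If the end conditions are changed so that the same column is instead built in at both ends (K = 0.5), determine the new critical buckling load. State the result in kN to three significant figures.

P_cr ∝ 1/K², so P_cr,new = P_cr,old × (K_old/K_new)² = 930 × (1/0.5)²
= 930 × 4.000 = 3720 kN

P_cr ≈ 3720 kN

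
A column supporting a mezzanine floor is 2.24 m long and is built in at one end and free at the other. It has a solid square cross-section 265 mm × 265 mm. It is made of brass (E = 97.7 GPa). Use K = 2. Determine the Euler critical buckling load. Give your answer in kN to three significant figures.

P_cr ≈ 19700 kN

I = a⁴/12 = 265⁴/12 = 4.110×10^8 mm⁴
I = 4.110×10^8 mm⁴ = 4.110×10^-4 m⁴
Effective length L_e = K·L = 2 × 2.24 = 4.480 m
P_cr = π²EI / L_e² = π² × 97.7×10⁹ × 4.110×10^-4 / 4.480² = 1.974×10^7 N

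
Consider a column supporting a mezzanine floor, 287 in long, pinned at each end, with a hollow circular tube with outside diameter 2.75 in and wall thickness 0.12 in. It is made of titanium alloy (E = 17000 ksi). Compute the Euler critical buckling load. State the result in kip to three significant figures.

Inner diameter d_i = 2.75 − 2×0.12 = 2.510 in
I = π(d_o⁴ − d_i⁴)/64 = π(2.75⁴ − 2.510⁴)/64 = 0.8590 in⁴
Effective length L_e = K·L = 1 × 287 = 287.0 in
P_cr = π²EI / L_e² = π² × 17000×10³ × 0.8590 / 287.0² = 1.750×10^3 lb

P_cr ≈ 1.75 kip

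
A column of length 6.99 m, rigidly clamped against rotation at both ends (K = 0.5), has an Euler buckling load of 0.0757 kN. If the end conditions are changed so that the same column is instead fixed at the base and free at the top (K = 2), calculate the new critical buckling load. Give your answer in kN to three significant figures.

P_cr ≈ 0.00473 kN

P_cr ∝ 1/K², so P_cr,new = P_cr,old × (K_old/K_new)² = 0.0757 × (0.5/2)²
= 0.0757 × 0.06250 = 0.00473 kN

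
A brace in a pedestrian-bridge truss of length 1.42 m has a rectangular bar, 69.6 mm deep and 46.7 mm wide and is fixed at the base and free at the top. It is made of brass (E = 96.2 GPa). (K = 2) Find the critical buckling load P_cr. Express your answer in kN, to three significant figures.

Buckling occurs about the weak axis: I_min = h·b³/12 with b = 46.7 mm (the shorter side).
I_min = 69.6×46.7³/12 = 5.907×10^5 mm⁴
I = 5.907×10^5 mm⁴ = 5.907×10^-7 m⁴
Effective length L_e = K·L = 2 × 1.42 = 2.840 m
P_cr = π²EI / L_e² = π² × 96.2×10⁹ × 5.907×10^-7 / 2.840² = 6.954×10^4 N

P_cr ≈ 69.5 kN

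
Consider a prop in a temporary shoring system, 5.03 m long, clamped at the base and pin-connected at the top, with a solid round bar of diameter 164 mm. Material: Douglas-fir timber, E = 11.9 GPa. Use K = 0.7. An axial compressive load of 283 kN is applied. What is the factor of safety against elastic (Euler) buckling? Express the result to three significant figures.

I = πd⁴/64 = π×164⁴/64 = 3.551×10^7 mm⁴
I = 3.551×10^7 mm⁴ = 3.551×10^-5 m⁴
Effective length L_e = K·L = 0.7 × 5.03 = 3.521 m
P_cr = π²EI / L_e² = π² × 11.9×10⁹ × 3.551×10^-5 / 3.521² = 3.364×10^5 N
Factor of safety n = P_cr / P = 336.40 / 283 = 1.19

n ≈ 1.19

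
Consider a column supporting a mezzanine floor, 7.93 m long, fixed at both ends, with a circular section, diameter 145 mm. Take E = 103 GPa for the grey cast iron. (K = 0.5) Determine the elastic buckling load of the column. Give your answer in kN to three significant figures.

P_cr ≈ 1400 kN

I = πd⁴/64 = π×145⁴/64 = 2.170×10^7 mm⁴
I = 2.170×10^7 mm⁴ = 2.170×10^-5 m⁴
Effective length L_e = K·L = 0.5 × 7.93 = 3.965 m
P_cr = π²EI / L_e² = π² × 103×10⁹ × 2.170×10^-5 / 3.965² = 1.403×10^6 N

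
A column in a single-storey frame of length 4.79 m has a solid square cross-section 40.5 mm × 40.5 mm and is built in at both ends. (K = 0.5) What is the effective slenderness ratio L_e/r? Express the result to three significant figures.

For a square r = a/√12 = 40.5/√12 = 11.69 mm
L_e = K·L = 0.5 × 4.79 m = 2.395 m = 2395.0 mm
λ = L_e / r_min = 2395.0 / 11.69 = 205

λ ≈ 205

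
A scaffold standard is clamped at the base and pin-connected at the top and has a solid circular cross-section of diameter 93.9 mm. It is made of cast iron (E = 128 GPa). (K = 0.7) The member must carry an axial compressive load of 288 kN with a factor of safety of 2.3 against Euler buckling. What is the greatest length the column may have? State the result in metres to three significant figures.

L_max ≈ 3.85 m

I = πd⁴/64 = π×93.9⁴/64 = 3.816×10^6 mm⁴
I = 3.816×10^-6 m⁴
Required critical load P_cr = n·P = 2.3 × 288 = 662.4 kN = 6.624×10^5 N
From P_cr = π²EI/(K·L)²:  L = (1/K)·√(π²EI/P_cr) = (1/0.7)·√(π²×1.28×10^11×3.816×10^-6/6.624×10^5)
L = 3.85 m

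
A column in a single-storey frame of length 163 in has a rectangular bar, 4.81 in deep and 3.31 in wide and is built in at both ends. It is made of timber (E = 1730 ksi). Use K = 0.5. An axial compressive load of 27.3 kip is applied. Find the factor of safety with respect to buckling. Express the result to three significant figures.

Buckling occurs about the weak axis: I_min = h·b³/12 with b = 3.31 in (the shorter side).
I_min = 4.81×3.31³/12 = 14.54 in⁴
Effective length L_e = K·L = 0.5 × 163 = 81.50 in
P_cr = π²EI / L_e² = π² × 1730×10³ × 14.54 / 81.50² = 3.737×10^4 lb
Factor of safety n = P_cr / P = 37.366 / 27.3 = 1.37

n ≈ 1.37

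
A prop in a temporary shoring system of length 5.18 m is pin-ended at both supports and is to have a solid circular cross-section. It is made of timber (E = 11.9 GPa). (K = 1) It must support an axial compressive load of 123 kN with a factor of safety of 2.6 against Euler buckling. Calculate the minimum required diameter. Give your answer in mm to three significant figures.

d ≈ 196 mm

Required P_cr = n·P = 2.6 × 123 = 319.8 kN
L_e = K·L = 1 × 5.18 = 5.180 m
Required I = P_cr·L_e²/(π²E) = 3.198×10^5 × 5.180² / (π² × 1.19×10^10) = 7.306×10^-5 m⁴
I_req = 7.306×10^7 mm⁴
Solid circle: I = πd⁴/64  ⇒  d = (64I/π)^(1/4) = (64×7.306×10^7/π)^(1/4) = 196 mm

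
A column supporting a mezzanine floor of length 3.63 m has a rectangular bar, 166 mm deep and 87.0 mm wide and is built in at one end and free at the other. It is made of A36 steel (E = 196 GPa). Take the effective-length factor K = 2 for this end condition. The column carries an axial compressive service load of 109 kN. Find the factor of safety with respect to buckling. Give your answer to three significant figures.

n ≈ 3.07

Buckling occurs about the weak axis: I_min = h·b³/12 with b = 87.0 mm (the shorter side).
I_min = 166×87.0³/12 = 9.109×10^6 mm⁴
I = 9.109×10^6 mm⁴ = 9.109×10^-6 m⁴
Effective length L_e = K·L = 2 × 3.63 = 7.260 m
P_cr = π²EI / L_e² = π² × 196×10⁹ × 9.109×10^-6 / 7.260² = 3.343×10^5 N
Factor of safety n = P_cr / P = 334.32 / 109 = 3.07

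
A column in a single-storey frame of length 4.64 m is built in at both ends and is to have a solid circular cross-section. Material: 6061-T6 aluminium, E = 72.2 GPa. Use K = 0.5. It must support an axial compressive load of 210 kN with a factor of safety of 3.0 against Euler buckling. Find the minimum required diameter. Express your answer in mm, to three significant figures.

Required P_cr = n·P = 3.0 × 210 = 630.0 kN
L_e = K·L = 0.5 × 4.64 = 2.320 m
Required I = P_cr·L_e²/(π²E) = 6.300×10^5 × 2.320² / (π² × 7.22×10^10) = 4.759×10^-6 m⁴
I_req = 4.759×10^6 mm⁴
Solid circle: I = πd⁴/64  ⇒  d = (64I/π)^(1/4) = (64×4.759×10^6/π)^(1/4) = 99.2 mm

d ≈ 99.2 mm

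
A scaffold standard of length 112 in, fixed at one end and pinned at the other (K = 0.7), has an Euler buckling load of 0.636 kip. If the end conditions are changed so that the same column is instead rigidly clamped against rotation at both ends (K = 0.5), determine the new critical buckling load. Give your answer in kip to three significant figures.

P_cr ≈ 1.25 kip

P_cr ∝ 1/K², so P_cr,new = P_cr,old × (K_old/K_new)² = 0.636 × (0.7/0.5)²
= 0.636 × 1.960 = 1.25 kip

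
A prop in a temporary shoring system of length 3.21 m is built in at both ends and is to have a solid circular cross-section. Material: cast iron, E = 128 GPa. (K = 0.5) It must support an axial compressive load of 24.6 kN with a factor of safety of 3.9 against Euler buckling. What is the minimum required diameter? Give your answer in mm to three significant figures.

Required P_cr = n·P = 3.9 × 24.6 = 95.94 kN
L_e = K·L = 0.5 × 3.21 = 1.605 m
Required I = P_cr·L_e²/(π²E) = 9.594×10^4 × 1.605² / (π² × 1.28×10^11) = 1.956×10^-7 m⁴
I_req = 1.956×10^5 mm⁴
Solid circle: I = πd⁴/64  ⇒  d = (64I/π)^(1/4) = (64×1.956×10^5/π)^(1/4) = 44.7 mm

d ≈ 44.7 mm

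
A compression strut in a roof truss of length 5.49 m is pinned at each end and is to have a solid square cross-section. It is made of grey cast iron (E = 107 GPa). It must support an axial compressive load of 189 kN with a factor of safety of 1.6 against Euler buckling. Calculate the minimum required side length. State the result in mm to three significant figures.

Required P_cr = n·P = 1.6 × 189 = 302.4 kN
L_e = K·L = 1 × 5.49 = 5.490 m
Required I = P_cr·L_e²/(π²E) = 3.024×10^5 × 5.490² / (π² × 1.07×10^11) = 8.631×10^-6 m⁴
I_req = 8.631×10^6 mm⁴
Solid square: I = a⁴/12  ⇒  a = (12I)^(1/4) = (12×8.631×10^6)^(1/4) = 101 mm

a ≈ 101 mm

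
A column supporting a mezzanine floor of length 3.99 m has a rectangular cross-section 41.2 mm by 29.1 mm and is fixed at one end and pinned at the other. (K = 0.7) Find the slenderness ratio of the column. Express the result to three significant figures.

Buckling occurs about the weak axis: I_min = h·b³/12 with b = 29.1 mm (the shorter side).
I_min = 41.2×29.1³/12 = 8.460×10^4 mm⁴
A = 1.199×10^3 mm²;  r_min = √(I/A) = √(8.460×10^4/1.199×10^3) = 8.400 mm
L_e = K·L = 0.7 × 3.99 m = 2.793 m = 2793.0 mm
λ = L_e / r_min = 2793.0 / 8.400 = 332

λ ≈ 332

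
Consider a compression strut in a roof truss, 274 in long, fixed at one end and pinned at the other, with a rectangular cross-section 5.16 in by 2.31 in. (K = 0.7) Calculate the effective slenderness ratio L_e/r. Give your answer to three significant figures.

λ ≈ 288

Buckling occurs about the weak axis: I_min = h·b³/12 with b = 2.31 in (the shorter side).
I_min = 5.16×2.31³/12 = 5.300 in⁴
A = 11.92 in²;  r_min = √(I/A) = √(5.300/11.92) = 0.6668 in
L_e = K·L = 0.7 × 274 = 191.8 in
λ = L_e / r_min = 191.80 / 0.6668 = 288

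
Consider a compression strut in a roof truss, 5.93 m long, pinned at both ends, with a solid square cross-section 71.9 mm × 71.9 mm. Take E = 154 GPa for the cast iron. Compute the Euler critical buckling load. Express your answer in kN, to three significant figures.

P_cr ≈ 96.3 kN

I = a⁴/12 = 71.9⁴/12 = 2.227×10^6 mm⁴
I = 2.227×10^6 mm⁴ = 2.227×10^-6 m⁴
Effective length L_e = K·L = 1 × 5.93 = 5.930 m
P_cr = π²EI / L_e² = π² × 154×10⁹ × 2.227×10^-6 / 5.930² = 9.626×10^4 N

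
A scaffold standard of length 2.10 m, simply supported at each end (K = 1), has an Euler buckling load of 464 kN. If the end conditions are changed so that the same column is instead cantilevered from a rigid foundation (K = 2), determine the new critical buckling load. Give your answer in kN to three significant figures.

P_cr ∝ 1/K², so P_cr,new = P_cr,old × (K_old/K_new)² = 464 × (1/2)²
= 464 × 0.2500 = 116 kN

P_cr ≈ 116 kN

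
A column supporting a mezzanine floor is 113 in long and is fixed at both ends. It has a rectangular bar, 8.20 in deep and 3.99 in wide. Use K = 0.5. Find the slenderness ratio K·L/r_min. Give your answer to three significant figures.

λ ≈ 49.1

For a rectangle r_min = b/√12 = 3.99/√12 = 1.152 in
L_e = K·L = 0.5 × 113 = 56.50 in
λ = L_e / r_min = 56.500 / 1.152 = 49.1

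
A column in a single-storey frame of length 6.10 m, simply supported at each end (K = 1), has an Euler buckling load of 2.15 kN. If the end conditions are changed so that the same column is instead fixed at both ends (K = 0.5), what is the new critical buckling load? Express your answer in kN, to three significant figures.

P_cr ≈ 8.60 kN

P_cr ∝ 1/K², so P_cr,new = P_cr,old × (K_old/K_new)² = 2.15 × (1/0.5)²
= 2.15 × 4.000 = 8.60 kN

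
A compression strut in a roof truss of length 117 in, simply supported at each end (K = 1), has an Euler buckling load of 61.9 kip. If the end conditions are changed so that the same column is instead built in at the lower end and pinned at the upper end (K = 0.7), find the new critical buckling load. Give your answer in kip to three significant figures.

P_cr ≈ 126 kip

P_cr ∝ 1/K², so P_cr,new = P_cr,old × (K_old/K_new)² = 61.9 × (1/0.7)²
= 61.9 × 2.041 = 126 kip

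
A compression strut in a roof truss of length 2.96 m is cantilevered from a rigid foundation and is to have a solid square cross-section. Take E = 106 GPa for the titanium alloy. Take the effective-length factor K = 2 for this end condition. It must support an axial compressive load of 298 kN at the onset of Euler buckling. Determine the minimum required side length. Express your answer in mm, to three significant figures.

a ≈ 105 mm

L_e = K·L = 2 × 2.96 = 5.920 m
Required I = P_cr·L_e²/(π²E) = 2.980×10^5 × 5.920² / (π² × 1.06×10^11) = 9.983×10^-6 m⁴
I_req = 9.983×10^6 mm⁴
Solid square: I = a⁴/12  ⇒  a = (12I)^(1/4) = (12×9.983×10^6)^(1/4) = 105 mm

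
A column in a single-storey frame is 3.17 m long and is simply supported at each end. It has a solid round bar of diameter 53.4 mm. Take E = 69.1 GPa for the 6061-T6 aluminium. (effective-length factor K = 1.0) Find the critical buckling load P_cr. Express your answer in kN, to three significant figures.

I = πd⁴/64 = π×53.4⁴/64 = 3.991×10^5 mm⁴
I = 3.991×10^5 mm⁴ = 3.991×10^-7 m⁴
Effective length L_e = K·L = 1 × 3.17 = 3.170 m
P_cr = π²EI / L_e² = π² × 69.1×10⁹ × 3.991×10^-7 / 3.170² = 2.709×10^4 N

P_cr ≈ 27.1 kN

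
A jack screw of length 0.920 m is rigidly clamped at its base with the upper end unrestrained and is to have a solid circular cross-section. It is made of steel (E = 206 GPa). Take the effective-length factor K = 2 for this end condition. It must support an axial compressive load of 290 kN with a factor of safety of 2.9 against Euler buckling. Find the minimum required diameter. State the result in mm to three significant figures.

d ≈ 73.1 mm

Required P_cr = n·P = 2.9 × 290 = 841.0 kN
L_e = K·L = 2 × 0.920 = 1.840 m
Required I = P_cr·L_e²/(π²E) = 8.410×10^5 × 1.840² / (π² × 2.06×10^11) = 1.400×10^-6 m⁴
I_req = 1.400×10^6 mm⁴
Solid circle: I = πd⁴/64  ⇒  d = (64I/π)^(1/4) = (64×1.400×10^6/π)^(1/4) = 73.1 mm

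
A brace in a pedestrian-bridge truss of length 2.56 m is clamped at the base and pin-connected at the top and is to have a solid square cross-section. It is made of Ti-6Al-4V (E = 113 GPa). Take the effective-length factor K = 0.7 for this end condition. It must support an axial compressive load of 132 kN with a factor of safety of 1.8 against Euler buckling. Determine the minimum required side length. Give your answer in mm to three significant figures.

Required P_cr = n·P = 1.8 × 132 = 237.6 kN
L_e = K·L = 0.7 × 2.56 = 1.792 m
Required I = P_cr·L_e²/(π²E) = 2.376×10^5 × 1.792² / (π² × 1.13×10^11) = 6.841×10^-7 m⁴
I_req = 6.841×10^5 mm⁴
Solid square: I = a⁴/12  ⇒  a = (12I)^(1/4) = (12×6.841×10^5)^(1/4) = 53.5 mm

a ≈ 53.5 mm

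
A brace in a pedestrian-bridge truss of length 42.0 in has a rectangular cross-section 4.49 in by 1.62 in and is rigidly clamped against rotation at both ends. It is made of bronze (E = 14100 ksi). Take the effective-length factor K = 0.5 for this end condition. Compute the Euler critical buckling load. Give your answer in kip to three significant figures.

Buckling occurs about the weak axis: I_min = h·b³/12 with b = 1.62 in (the shorter side).
I_min = 4.49×1.62³/12 = 1.591 in⁴
Effective length L_e = K·L = 0.5 × 42.0 = 21.00 in
P_cr = π²EI / L_e² = π² × 14100×10³ × 1.591 / 21.00² = 5.020×10^5 lb

P_cr ≈ 502 kip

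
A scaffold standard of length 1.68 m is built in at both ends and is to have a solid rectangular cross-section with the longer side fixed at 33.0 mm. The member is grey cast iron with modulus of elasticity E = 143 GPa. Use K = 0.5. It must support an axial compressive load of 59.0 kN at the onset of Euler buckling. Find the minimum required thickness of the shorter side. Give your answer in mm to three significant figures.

b ≈ 22.1 mm

L_e = K·L = 0.5 × 1.68 = 0.8400 m
Required I = P_cr·L_e²/(π²E) = 5.900×10^4 × 0.8400² / (π² × 1.43×10^11) = 2.950×10^-8 m⁴
I_req = 2.950×10^4 mm⁴
Rectangle, weak axis: I_min = h·b³/12 with h = 33.0 mm fixed  ⇒  b = (12I/h)^(1/3) = 22.1 mm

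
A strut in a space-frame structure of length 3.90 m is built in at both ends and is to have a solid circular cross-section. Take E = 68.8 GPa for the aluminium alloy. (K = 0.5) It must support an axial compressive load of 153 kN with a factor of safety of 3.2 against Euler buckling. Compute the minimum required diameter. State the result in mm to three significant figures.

d ≈ 86.4 mm

Required P_cr = n·P = 3.2 × 153 = 489.6 kN
L_e = K·L = 0.5 × 3.90 = 1.950 m
Required I = P_cr·L_e²/(π²E) = 4.896×10^5 × 1.950² / (π² × 6.88×10^10) = 2.742×10^-6 m⁴
I_req = 2.742×10^6 mm⁴
Solid circle: I = πd⁴/64  ⇒  d = (64I/π)^(1/4) = (64×2.742×10^6/π)^(1/4) = 86.4 mm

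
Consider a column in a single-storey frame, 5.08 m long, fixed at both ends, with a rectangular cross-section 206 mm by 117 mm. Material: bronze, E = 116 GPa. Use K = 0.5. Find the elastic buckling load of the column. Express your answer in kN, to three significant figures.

P_cr ≈ 4880 kN

Buckling occurs about the weak axis: I_min = h·b³/12 with b = 117 mm (the shorter side).
I_min = 206×117³/12 = 2.749×10^7 mm⁴
I = 2.749×10^7 mm⁴ = 2.749×10^-5 m⁴
Effective length L_e = K·L = 0.5 × 5.08 = 2.540 m
P_cr = π²EI / L_e² = π² × 116×10⁹ × 2.749×10^-5 / 2.540² = 4.879×10^6 N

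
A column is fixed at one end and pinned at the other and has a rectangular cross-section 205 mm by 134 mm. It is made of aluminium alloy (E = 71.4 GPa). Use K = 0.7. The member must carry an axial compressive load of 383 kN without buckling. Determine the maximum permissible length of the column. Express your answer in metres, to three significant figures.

L_max ≈ 12.4 m

Buckling occurs about the weak axis: I_min = h·b³/12 with b = 134 mm (the shorter side).
I_min = 205×134³/12 = 4.110×10^7 mm⁴
I = 4.110×10^-5 m⁴
At the buckling limit P_cr = P = 3.830×10^5 N
From P_cr = π²EI/(K·L)²:  L = (1/K)·√(π²EI/P_cr) = (1/0.7)·√(π²×7.14×10^10×4.110×10^-5/3.830×10^5)
L = 12.4 m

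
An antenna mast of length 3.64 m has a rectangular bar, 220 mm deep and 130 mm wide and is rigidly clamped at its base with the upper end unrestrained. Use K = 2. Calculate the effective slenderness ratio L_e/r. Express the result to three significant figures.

λ ≈ 194

For a rectangle r_min = b/√12 = 130/√12 = 37.53 mm
L_e = K·L = 2 × 3.64 m = 7.280 m = 7280.0 mm
λ = L_e / r_min = 7280.0 / 37.53 = 194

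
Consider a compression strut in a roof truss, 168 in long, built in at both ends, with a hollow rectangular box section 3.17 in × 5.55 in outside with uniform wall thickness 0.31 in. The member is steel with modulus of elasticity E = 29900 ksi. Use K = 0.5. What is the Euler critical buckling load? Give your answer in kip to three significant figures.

P_cr ≈ 331 kip

Inner dimensions: h_i = 5.55 − 2×0.31 = 4.930 in, b_i = 3.17 − 2×0.31 = 2.550 in
Weak-axis I_min = (h_o·b_o³ − h_i·b_i³)/12 with b_o = 3.17, b_i = 2.550 in (shorter outer/inner sides).
I_min = (5.55×3.17³ − 4.930×2.550³)/12 = 7.921 in⁴
Effective length L_e = K·L = 0.5 × 168 = 84.00 in
P_cr = π²EI / L_e² = π² × 29900×10³ × 7.921 / 84.00² = 3.313×10^5 lb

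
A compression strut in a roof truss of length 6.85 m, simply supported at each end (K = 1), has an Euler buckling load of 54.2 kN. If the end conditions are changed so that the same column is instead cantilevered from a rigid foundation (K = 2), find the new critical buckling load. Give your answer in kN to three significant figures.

P_cr ≈ 13.6 kN

P_cr ∝ 1/K², so P_cr,new = P_cr,old × (K_old/K_new)² = 54.2 × (1/2)²
= 54.2 × 0.2500 = 13.6 kN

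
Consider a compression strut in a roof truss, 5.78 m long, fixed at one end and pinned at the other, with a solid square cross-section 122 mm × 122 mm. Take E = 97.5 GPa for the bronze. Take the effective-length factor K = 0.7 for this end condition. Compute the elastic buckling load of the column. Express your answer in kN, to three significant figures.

P_cr ≈ 1090 kN

I = a⁴/12 = 122⁴/12 = 1.846×10^7 mm⁴
I = 1.846×10^7 mm⁴ = 1.846×10^-5 m⁴
Effective length L_e = K·L = 0.7 × 5.78 = 4.046 m
P_cr = π²EI / L_e² = π² × 97.5×10⁹ × 1.846×10^-5 / 4.046² = 1.085×10^6 N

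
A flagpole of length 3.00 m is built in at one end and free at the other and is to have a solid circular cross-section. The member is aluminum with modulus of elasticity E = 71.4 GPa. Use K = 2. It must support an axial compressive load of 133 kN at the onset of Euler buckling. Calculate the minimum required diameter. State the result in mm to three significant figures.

d ≈ 108 mm

L_e = K·L = 2 × 3.00 = 6.000 m
Required I = P_cr·L_e²/(π²E) = 1.330×10^5 × 6.000² / (π² × 7.14×10^10) = 6.794×10^-6 m⁴
I_req = 6.794×10^6 mm⁴
Solid circle: I = πd⁴/64  ⇒  d = (64I/π)^(1/4) = (64×6.794×10^6/π)^(1/4) = 108 mm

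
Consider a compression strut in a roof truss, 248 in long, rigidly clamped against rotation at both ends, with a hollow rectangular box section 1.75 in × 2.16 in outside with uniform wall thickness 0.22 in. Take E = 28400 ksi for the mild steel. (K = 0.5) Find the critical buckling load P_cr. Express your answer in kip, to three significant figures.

Inner dimensions: h_i = 2.16 − 2×0.22 = 1.720 in, b_i = 1.75 − 2×0.22 = 1.310 in
Weak-axis I_min = (h_o·b_o³ − h_i·b_i³)/12 with b_o = 1.75, b_i = 1.310 in (shorter outer/inner sides).
I_min = (2.16×1.75³ − 1.720×1.310³)/12 = 0.6425 in⁴
Effective length L_e = K·L = 0.5 × 248 = 124.0 in
P_cr = π²EI / L_e² = π² × 28400×10³ × 0.6425 / 124.0² = 1.171×10^4 lb

P_cr ≈ 11.7 kip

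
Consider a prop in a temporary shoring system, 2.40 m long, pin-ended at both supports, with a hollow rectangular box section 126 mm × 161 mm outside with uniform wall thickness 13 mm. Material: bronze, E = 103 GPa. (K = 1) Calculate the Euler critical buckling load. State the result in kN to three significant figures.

Inner dimensions: h_i = 161 − 2×13 = 135.0 mm, b_i = 126 − 2×13 = 100.0 mm
Weak-axis I_min = (h_o·b_o³ − h_i·b_i³)/12 with b_o = 126, b_i = 100.0 mm (shorter outer/inner sides).
I_min = (161×126³ − 135.0×100.0³)/12 = 1.559×10^7 mm⁴
I = 1.559×10^7 mm⁴ = 1.559×10^-5 m⁴
Effective length L_e = K·L = 1 × 2.40 = 2.400 m
P_cr = π²EI / L_e² = π² × 103×10⁹ × 1.559×10^-5 / 2.400² = 2.751×10^6 N

P_cr ≈ 2750 kN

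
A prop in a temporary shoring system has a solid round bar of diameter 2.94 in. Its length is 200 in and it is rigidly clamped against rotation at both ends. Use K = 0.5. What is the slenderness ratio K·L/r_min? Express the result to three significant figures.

For a solid circle r = d/4 = 2.94/4 = 0.7350 in
L_e = K·L = 0.5 × 200 = 100.0 in
λ = L_e / r_min = 100.00 / 0.7350 = 136

λ ≈ 136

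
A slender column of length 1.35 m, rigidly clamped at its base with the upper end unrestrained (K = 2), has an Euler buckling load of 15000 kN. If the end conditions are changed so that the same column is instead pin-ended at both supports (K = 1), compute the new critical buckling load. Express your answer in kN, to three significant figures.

P_cr ∝ 1/K², so P_cr,new = P_cr,old × (K_old/K_new)² = 15000 × (2/1)²
= 15000 × 4.000 = 60000 kN

P_cr ≈ 60000 kN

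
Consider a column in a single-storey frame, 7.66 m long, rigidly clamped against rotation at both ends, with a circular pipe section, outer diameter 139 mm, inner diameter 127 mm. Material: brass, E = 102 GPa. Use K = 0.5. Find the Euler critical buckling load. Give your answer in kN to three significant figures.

P_cr ≈ 381 kN

d_o = 139 mm, d_i = 127 mm
I = π(d_o⁴ − d_i⁴)/64 = π(139⁴ − 127.0⁴)/64 = 5.555×10^6 mm⁴
I = 5.555×10^6 mm⁴ = 5.555×10^-6 m⁴
Effective length L_e = K·L = 0.5 × 7.66 = 3.830 m
P_cr = π²EI / L_e² = π² × 102×10⁹ × 5.555×10^-6 / 3.830² = 3.812×10^5 N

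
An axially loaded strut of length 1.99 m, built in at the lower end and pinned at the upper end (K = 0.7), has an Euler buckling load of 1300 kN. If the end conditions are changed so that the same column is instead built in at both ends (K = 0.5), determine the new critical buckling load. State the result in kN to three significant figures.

P_cr ≈ 2550 kN

P_cr ∝ 1/K², so P_cr,new = P_cr,old × (K_old/K_new)² = 1300 × (0.7/0.5)²
= 1300 × 1.960 = 2550 kN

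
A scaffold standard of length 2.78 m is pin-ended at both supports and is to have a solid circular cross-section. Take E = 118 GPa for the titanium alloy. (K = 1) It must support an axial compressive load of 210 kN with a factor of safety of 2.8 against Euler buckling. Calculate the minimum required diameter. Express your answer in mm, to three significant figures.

d ≈ 94.4 mm

Required P_cr = n·P = 2.8 × 210 = 588.0 kN
L_e = K·L = 1 × 2.78 = 2.780 m
Required I = P_cr·L_e²/(π²E) = 5.880×10^5 × 2.780² / (π² × 1.18×10^11) = 3.902×10^-6 m⁴
I_req = 3.902×10^6 mm⁴
Solid circle: I = πd⁴/64  ⇒  d = (64I/π)^(1/4) = (64×3.902×10^6/π)^(1/4) = 94.4 mm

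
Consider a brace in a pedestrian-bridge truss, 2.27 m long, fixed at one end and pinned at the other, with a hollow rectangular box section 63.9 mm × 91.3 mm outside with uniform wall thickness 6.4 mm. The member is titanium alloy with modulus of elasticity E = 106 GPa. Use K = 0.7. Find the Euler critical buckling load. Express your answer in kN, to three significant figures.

P_cr ≈ 461 kN

Inner dimensions: h_i = 91.3 − 2×6.4 = 78.50 mm, b_i = 63.9 − 2×6.4 = 51.10 mm
Weak-axis I_min = (h_o·b_o³ − h_i·b_i³)/12 with b_o = 63.9, b_i = 51.10 mm (shorter outer/inner sides).
I_min = (91.3×63.9³ − 78.50×51.10³)/12 = 1.112×10^6 mm⁴
I = 1.112×10^6 mm⁴ = 1.112×10^-6 m⁴
Effective length L_e = K·L = 0.7 × 2.27 = 1.589 m
P_cr = π²EI / L_e² = π² × 106×10⁹ × 1.112×10^-6 / 1.589² = 4.609×10^5 N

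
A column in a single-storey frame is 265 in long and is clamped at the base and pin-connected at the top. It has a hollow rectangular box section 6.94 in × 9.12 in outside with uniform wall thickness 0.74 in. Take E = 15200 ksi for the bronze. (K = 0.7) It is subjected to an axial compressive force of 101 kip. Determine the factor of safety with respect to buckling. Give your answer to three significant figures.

Inner dimensions: h_i = 9.12 − 2×0.74 = 7.640 in, b_i = 6.94 − 2×0.74 = 5.460 in
Weak-axis I_min = (h_o·b_o³ − h_i·b_i³)/12 with b_o = 6.94, b_i = 5.460 in (shorter outer/inner sides).
I_min = (9.12×6.94³ − 7.640×5.460³)/12 = 150.4 in⁴
Effective length L_e = K·L = 0.7 × 265 = 185.5 in
P_cr = π²EI / L_e² = π² × 15200×10³ × 150.4 / 185.5² = 6.557×10^5 lb
Factor of safety n = P_cr / P = 655.71 / 101 = 6.49

n ≈ 6.49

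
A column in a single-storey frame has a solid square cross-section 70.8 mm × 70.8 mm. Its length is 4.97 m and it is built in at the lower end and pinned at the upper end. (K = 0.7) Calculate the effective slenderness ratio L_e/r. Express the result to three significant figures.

For a square r = a/√12 = 70.8/√12 = 20.44 mm
L_e = K·L = 0.7 × 4.97 m = 3.479 m = 3479.0 mm
λ = L_e / r_min = 3479.0 / 20.44 = 170

λ ≈ 170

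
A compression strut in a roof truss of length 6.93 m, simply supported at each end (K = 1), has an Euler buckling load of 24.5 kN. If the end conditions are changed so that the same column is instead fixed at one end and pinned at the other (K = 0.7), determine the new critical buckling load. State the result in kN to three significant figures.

P_cr ≈ 50.0 kN

P_cr ∝ 1/K², so P_cr,new = P_cr,old × (K_old/K_new)² = 24.5 × (1/0.7)²
= 24.5 × 2.041 = 50.0 kN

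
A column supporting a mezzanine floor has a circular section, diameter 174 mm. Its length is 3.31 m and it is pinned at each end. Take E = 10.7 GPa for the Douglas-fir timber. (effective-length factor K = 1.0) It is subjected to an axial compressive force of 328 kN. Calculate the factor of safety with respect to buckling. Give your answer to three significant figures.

n ≈ 1.32

I = πd⁴/64 = π×174⁴/64 = 4.500×10^7 mm⁴
I = 4.500×10^7 mm⁴ = 4.500×10^-5 m⁴
Effective length L_e = K·L = 1 × 3.31 = 3.310 m
P_cr = π²EI / L_e² = π² × 10.7×10⁹ × 4.500×10^-5 / 3.310² = 4.337×10^5 N
Factor of safety n = P_cr / P = 433.70 / 328 = 1.32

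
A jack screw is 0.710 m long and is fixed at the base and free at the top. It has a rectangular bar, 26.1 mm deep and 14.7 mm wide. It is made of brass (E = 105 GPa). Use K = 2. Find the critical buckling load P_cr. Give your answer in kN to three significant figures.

P_cr ≈ 3.55 kN

Buckling occurs about the weak axis: I_min = h·b³/12 with b = 14.7 mm (the shorter side).
I_min = 26.1×14.7³/12 = 6.909×10^3 mm⁴
I = 6.909×10^3 mm⁴ = 6.909×10^-9 m⁴
Effective length L_e = K·L = 2 × 0.710 = 1.420 m
P_cr = π²EI / L_e² = π² × 105×10⁹ × 6.909×10^-9 / 1.420² = 3.551×10^3 N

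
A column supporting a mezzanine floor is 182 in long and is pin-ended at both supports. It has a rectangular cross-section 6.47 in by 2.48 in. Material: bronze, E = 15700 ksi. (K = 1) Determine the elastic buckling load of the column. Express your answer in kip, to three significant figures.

P_cr ≈ 38.5 kip

Buckling occurs about the weak axis: I_min = h·b³/12 with b = 2.48 in (the shorter side).
I_min = 6.47×2.48³/12 = 8.224 in⁴
Effective length L_e = K·L = 1 × 182 = 182.0 in
P_cr = π²EI / L_e² = π² × 15700×10³ × 8.224 / 182.0² = 3.847×10^4 lb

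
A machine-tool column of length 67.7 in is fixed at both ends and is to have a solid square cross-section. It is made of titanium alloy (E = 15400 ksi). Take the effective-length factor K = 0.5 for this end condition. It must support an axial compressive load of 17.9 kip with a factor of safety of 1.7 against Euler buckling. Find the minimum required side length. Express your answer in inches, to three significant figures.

Required P_cr = n·P = 1.7 × 17.9 = 30.43 kip
L_e = K·L = 0.5 × 67.7 = 33.85 in
Required I = P_cr·L_e²/(π²E) = 3.043×10^4 × 33.85² / (π² × 1.54×10^7) = 0.2294 in⁴
Solid square: I = a⁴/12  ⇒  a = (12I)^(1/4) = (12×0.2294)^(1/4) = 1.29 in

a ≈ 1.29 in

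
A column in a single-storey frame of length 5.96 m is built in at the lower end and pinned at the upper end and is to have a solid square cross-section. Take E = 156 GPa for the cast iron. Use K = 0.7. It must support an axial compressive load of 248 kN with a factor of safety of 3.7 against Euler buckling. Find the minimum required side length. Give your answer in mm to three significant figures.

a ≈ 106 mm

Required P_cr = n·P = 3.7 × 248 = 917.6 kN
L_e = K·L = 0.7 × 5.96 = 4.172 m
Required I = P_cr·L_e²/(π²E) = 9.176×10^5 × 4.172² / (π² × 1.56×10^11) = 1.037×10^-5 m⁴
I_req = 1.037×10^7 mm⁴
Solid square: I = a⁴/12  ⇒  a = (12I)^(1/4) = (12×1.037×10^7)^(1/4) = 106 mm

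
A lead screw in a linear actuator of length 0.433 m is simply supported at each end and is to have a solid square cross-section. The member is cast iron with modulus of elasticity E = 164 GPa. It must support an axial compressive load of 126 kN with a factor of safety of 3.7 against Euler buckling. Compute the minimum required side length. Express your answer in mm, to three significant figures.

a ≈ 28.4 mm

Required P_cr = n·P = 3.7 × 126 = 466.2 kN
L_e = K·L = 1 × 0.433 = 0.4330 m
Required I = P_cr·L_e²/(π²E) = 4.662×10^5 × 0.4330² / (π² × 1.64×10^11) = 5.400×10^-8 m⁴
I_req = 5.400×10^4 mm⁴
Solid square: I = a⁴/12  ⇒  a = (12I)^(1/4) = (12×5.400×10^4)^(1/4) = 28.4 mm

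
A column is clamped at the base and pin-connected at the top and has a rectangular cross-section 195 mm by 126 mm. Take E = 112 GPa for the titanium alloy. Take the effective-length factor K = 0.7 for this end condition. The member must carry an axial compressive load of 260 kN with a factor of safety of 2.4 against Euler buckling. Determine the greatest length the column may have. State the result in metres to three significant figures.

Buckling occurs about the weak axis: I_min = h·b³/12 with b = 126 mm (the shorter side).
I_min = 195×126³/12 = 3.251×10^7 mm⁴
I = 3.251×10^-5 m⁴
Required critical load P_cr = n·P = 2.4 × 260 = 624.0 kN = 6.240×10^5 N
From P_cr = π²EI/(K·L)²:  L = (1/K)·√(π²EI/P_cr) = (1/0.7)·√(π²×1.12×10^11×3.251×10^-5/6.240×10^5)
L = 10.8 m

L_max ≈ 10.8 m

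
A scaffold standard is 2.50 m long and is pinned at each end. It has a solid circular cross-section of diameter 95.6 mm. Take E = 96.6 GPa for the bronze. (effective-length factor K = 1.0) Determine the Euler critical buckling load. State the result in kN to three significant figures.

P_cr ≈ 625 kN

I = πd⁴/64 = π×95.6⁴/64 = 4.100×10^6 mm⁴
I = 4.100×10^6 mm⁴ = 4.100×10^-6 m⁴
Effective length L_e = K·L = 1 × 2.50 = 2.500 m
P_cr = π²EI / L_e² = π² × 96.6×10⁹ × 4.100×10^-6 / 2.500² = 6.255×10^5 N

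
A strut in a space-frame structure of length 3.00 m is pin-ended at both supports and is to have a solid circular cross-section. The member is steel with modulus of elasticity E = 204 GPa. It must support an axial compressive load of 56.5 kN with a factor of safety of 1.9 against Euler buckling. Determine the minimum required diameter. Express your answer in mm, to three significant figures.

d ≈ 55.9 mm

Required P_cr = n·P = 1.9 × 56.5 = 107.4 kN
L_e = K·L = 1 × 3.00 = 3.000 m
Required I = P_cr·L_e²/(π²E) = 1.073×10^5 × 3.000² / (π² × 2.04×10^11) = 4.799×10^-7 m⁴
I_req = 4.799×10^5 mm⁴
Solid circle: I = πd⁴/64  ⇒  d = (64I/π)^(1/4) = (64×4.799×10^5/π)^(1/4) = 55.9 mm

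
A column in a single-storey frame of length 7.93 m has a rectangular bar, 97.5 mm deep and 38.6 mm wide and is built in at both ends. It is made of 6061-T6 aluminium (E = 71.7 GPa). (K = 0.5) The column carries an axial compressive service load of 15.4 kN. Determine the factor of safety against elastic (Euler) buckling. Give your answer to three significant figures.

n ≈ 1.37

Buckling occurs about the weak axis: I_min = h·b³/12 with b = 38.6 mm (the shorter side).
I_min = 97.5×38.6³/12 = 4.673×10^5 mm⁴
I = 4.673×10^5 mm⁴ = 4.673×10^-7 m⁴
Effective length L_e = K·L = 0.5 × 7.93 = 3.965 m
P_cr = π²EI / L_e² = π² × 71.7×10⁹ × 4.673×10^-7 / 3.965² = 2.103×10^4 N
Factor of safety n = P_cr / P = 21.034 / 15.4 = 1.37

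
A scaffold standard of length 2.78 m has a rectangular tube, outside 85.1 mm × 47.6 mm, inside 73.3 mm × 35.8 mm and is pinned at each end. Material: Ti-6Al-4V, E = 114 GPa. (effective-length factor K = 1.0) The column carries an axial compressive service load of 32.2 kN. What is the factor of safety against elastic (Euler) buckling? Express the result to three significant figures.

n ≈ 2.19

Weak-axis I_min = (h_o·b_o³ − h_i·b_i³)/12 with b_o = 47.6, b_i = 35.80 mm (shorter outer/inner sides).
I_min = (85.1×47.6³ − 73.30×35.80³)/12 = 4.846×10^5 mm⁴
I = 4.846×10^5 mm⁴ = 4.846×10^-7 m⁴
Effective length L_e = K·L = 1 × 2.78 = 2.780 m
P_cr = π²EI / L_e² = π² × 114×10⁹ × 4.846×10^-7 / 2.780² = 7.055×10^4 N
Factor of safety n = P_cr / P = 70.546 / 32.2 = 2.19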